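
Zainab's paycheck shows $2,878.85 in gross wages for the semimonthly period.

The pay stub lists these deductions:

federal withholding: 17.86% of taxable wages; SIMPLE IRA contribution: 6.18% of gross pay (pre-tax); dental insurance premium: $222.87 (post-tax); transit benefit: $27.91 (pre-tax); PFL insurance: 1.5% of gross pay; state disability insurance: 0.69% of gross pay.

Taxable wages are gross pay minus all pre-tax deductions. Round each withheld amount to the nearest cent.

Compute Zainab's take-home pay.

$1,909.72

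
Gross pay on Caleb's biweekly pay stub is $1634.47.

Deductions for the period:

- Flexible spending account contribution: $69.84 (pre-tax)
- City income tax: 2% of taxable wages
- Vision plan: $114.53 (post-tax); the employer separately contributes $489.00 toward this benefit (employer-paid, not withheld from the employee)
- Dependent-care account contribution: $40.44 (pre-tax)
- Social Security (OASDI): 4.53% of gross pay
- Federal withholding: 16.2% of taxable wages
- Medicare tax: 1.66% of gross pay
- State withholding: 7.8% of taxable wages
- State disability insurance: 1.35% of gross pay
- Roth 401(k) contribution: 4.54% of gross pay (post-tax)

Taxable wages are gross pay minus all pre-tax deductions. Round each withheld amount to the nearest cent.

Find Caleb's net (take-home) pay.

Flexible spending account contribution: $69.84
Dependent-care account contribution: $40.44
Pre-tax total = $69.84 + $40.44 = $110.28
Taxable wages = $1634.47 − $110.28 = $1524.19
Federal withholding: $1524.19 × 0.162 = $246.92
State withholding: $1524.19 × 0.078 = $118.89
City income tax: $1524.19 × 0.02 = $30.48
Medicare tax: $1634.47 × 0.0166 = $27.13
Social Security (OASDI): $1634.47 × 0.0453 = $74.04
State disability insurance: $1634.47 × 0.0135 = $22.07
Vision plan: $114.53
Roth 401(k) contribution: $1634.47 × 0.0454 = $74.20
(Employer's $489.00 toward vision plan is not withheld from the employee.)
Total deductions = $69.84 + $40.44 + $246.92 + $118.89 + $30.48 + $27.13 + $74.04 + $22.07 + $114.53 + $74.20 = $818.54
Net pay = $1634.47 − $818.54 = $815.93

$815.93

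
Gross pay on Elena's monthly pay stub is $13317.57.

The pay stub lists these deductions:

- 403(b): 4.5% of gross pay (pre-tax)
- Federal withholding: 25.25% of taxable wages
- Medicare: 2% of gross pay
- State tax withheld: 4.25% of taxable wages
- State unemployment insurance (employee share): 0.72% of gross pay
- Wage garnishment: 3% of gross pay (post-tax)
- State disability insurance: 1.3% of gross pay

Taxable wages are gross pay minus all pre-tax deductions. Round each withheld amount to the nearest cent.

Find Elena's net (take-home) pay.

$8031.48

403(b): $13317.57 × 0.045 = $599.29
Taxable wages = $13317.57 − $599.29 = $12718.28
Federal withholding: $12718.28 × 0.2525 = $3211.37
State tax withheld: $12718.28 × 0.0425 = $540.53
Medicare: $13317.57 × 0.02 = $266.35
State unemployment insurance (employee share): $13317.57 × 0.0072 = $95.89
State disability insurance: $13317.57 × 0.013 = $173.13
Wage garnishment: $13317.57 × 0.03 = $399.53
Total deductions = $599.29 + $3211.37 + $540.53 + $266.35 + $95.89 + $173.13 + $399.53 = $5286.09
Net pay = $13317.57 − $5286.09 = $8031.48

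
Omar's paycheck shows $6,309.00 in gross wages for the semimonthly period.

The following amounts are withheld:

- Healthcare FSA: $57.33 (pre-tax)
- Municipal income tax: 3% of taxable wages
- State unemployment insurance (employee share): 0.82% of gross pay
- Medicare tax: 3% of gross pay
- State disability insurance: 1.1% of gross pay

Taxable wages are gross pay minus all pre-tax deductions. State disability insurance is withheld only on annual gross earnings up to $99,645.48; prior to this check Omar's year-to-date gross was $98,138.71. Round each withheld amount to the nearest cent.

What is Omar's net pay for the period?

Healthcare FSA: $57.33
Taxable wages = $6,309.00 − $57.33 = $6,251.67
Municipal income tax: $6,251.67 × 0.03 = $187.55
State disability insurance: only $99,645.48 − $98,138.71 = $1,506.77 of this check is subject → $1,506.77 × 0.011 = $16.57
Medicare tax: $6,309.00 × 0.03 = $189.27
State unemployment insurance (employee share): $6,309.00 × 0.0082 = $51.73
Total deductions = $57.33 + $187.55 + $16.57 + $189.27 + $51.73 = $502.45
Net pay = $6,309.00 − $502.45 = $5,806.55

$5,806.55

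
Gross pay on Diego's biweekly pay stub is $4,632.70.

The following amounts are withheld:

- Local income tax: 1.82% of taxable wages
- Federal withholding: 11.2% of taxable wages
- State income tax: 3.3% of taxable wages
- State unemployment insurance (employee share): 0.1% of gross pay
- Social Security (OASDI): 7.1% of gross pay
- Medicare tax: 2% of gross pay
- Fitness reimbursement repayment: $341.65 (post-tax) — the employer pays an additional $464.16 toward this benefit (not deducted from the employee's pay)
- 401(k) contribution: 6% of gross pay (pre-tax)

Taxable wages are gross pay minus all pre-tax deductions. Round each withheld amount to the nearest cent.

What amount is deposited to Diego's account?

$2,876.19

401(k) contribution: $4,632.70 × 0.06 = $277.96
Taxable wages = $4,632.70 − $277.96 = $4,354.74
Local income tax: $4,354.74 × 0.0182 = $79.26
Federal withholding: $4,354.74 × 0.112 = $487.73
State income tax: $4,354.74 × 0.033 = $143.71
State unemployment insurance (employee share): $4,632.70 × 0.001 = $4.63
Medicare tax: $4,632.70 × 0.02 = $92.65
Social Security (OASDI): $4,632.70 × 0.071 = $328.92
Fitness reimbursement repayment: $341.65
(Employer's $464.16 toward fitness reimbursement repayment is not withheld from the employee.)
Total deductions = $277.96 + $79.26 + $487.73 + $143.71 + $4.63 + $92.65 + $328.92 + $341.65 = $1,756.51
Net pay = $4,632.70 − $1,756.51 = $2,876.19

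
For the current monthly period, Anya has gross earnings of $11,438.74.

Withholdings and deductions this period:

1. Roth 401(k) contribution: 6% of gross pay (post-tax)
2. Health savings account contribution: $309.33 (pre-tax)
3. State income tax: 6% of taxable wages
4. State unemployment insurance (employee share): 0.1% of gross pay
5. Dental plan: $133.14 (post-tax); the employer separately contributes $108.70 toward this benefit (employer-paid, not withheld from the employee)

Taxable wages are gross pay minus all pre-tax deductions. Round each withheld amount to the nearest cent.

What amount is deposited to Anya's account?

$9,630.75

Health savings account contribution: $309.33
Taxable wages = $11,438.74 − $309.33 = $11,129.41
State income tax: $11,129.41 × 0.06 = $667.76
State unemployment insurance (employee share): $11,438.74 × 0.001 = $11.44
Roth 401(k) contribution: $11,438.74 × 0.06 = $686.32
Dental plan: $133.14
(Employer's $108.70 toward dental plan is not withheld from the employee.)
Total deductions = $309.33 + $667.76 + $11.44 + $686.32 + $133.14 = $1,807.99
Net pay = $11,438.74 − $1,807.99 = $9,630.75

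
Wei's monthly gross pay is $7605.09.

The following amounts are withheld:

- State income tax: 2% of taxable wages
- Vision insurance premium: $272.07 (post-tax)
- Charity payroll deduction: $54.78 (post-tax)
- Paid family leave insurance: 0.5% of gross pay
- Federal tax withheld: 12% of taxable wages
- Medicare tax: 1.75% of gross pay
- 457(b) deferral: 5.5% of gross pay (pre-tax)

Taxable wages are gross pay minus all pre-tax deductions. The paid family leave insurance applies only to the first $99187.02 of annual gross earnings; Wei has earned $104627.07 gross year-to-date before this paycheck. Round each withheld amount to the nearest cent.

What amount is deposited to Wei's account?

$5720.71

457(b) deferral: $7605.09 × 0.055 = $418.28
Taxable wages = $7605.09 − $418.28 = $7186.81
State income tax: $7186.81 × 0.02 = $143.74
Federal tax withheld: $7186.81 × 0.12 = $862.42
Medicare tax: $7605.09 × 0.0175 = $133.09
Paid family leave insurance: annual cap $99187.02 already reached (YTD $104627.07), so $0.00
Vision insurance premium: $272.07
Charity payroll deduction: $54.78
Total deductions = $418.28 + $143.74 + $862.42 + $133.09 + $0.00 + $272.07 + $54.78 = $1884.38
Net pay = $7605.09 − $1884.38 = $5720.71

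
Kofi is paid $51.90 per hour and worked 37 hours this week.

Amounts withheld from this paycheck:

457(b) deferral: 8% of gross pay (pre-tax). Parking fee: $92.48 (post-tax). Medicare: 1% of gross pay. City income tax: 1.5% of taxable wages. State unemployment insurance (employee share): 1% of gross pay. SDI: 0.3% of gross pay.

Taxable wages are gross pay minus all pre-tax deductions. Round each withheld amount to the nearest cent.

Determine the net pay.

$1603.54

Gross pay: 37 × $51.90 = $1920.30
457(b) deferral: $1920.30 × 0.08 = $153.62
Taxable wages = $1920.30 − $153.62 = $1766.68
City income tax: $1766.68 × 0.015 = $26.50
SDI: $1920.30 × 0.003 = $5.76
Medicare: $1920.30 × 0.01 = $19.20
State unemployment insurance (employee share): $1920.30 × 0.01 = $19.20
Parking fee: $92.48
Total deductions = $153.62 + $26.50 + $5.76 + $19.20 + $19.20 + $92.48 = $316.76
Net pay = $1920.30 − $316.76 = $1603.54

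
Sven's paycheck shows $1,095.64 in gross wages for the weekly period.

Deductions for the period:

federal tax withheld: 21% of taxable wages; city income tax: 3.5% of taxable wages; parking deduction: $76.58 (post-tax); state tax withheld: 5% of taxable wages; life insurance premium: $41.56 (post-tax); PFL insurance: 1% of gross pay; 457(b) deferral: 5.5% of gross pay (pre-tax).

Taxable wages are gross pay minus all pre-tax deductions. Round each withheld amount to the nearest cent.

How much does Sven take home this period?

$600.84

457(b) deferral: $1,095.64 × 0.055 = $60.26
Taxable wages = $1,095.64 − $60.26 = $1,035.38
Federal tax withheld: $1,035.38 × 0.21 = $217.43
City income tax: $1,035.38 × 0.035 = $36.24
State tax withheld: $1,035.38 × 0.05 = $51.77
PFL insurance: $1,095.64 × 0.01 = $10.96
Life insurance premium: $41.56
Parking deduction: $76.58
Total deductions = $60.26 + $217.43 + $36.24 + $51.77 + $10.96 + $41.56 + $76.58 = $494.80
Net pay = $1,095.64 − $494.80 = $600.84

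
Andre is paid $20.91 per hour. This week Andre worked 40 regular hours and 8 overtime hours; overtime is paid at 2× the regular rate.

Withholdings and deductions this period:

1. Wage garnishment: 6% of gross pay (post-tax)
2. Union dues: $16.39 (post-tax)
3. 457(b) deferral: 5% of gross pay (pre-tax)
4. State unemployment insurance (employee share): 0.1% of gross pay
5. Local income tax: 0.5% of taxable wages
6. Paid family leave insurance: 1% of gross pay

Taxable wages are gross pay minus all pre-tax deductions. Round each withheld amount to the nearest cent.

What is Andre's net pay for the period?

Regular pay: 40 × $20.91 = $836.40
Overtime pay: 8 × $20.91 × 2 = $334.56
Gross pay = $836.40 + $334.56 = $1170.96
457(b) deferral: $1170.96 × 0.05 = $58.55
Taxable wages = $1170.96 − $58.55 = $1112.41
Local income tax: $1112.41 × 0.005 = $5.56
Paid family leave insurance: $1170.96 × 0.01 = $11.71
State unemployment insurance (employee share): $1170.96 × 0.001 = $1.17
Union dues: $16.39
Wage garnishment: $1170.96 × 0.06 = $70.26
Total deductions = $58.55 + $5.56 + $11.71 + $1.17 + $16.39 + $70.26 = $163.64
Net pay = $1170.96 − $163.64 = $1007.32

$1007.32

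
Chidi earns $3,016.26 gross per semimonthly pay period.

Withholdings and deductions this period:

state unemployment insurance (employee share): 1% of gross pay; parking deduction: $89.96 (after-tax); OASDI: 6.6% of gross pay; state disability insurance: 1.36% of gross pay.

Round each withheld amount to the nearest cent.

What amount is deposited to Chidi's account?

$2,656.05

State unemployment insurance (employee share): $3,016.26 × 0.01 = $30.16
State disability insurance: $3,016.26 × 0.0136 = $41.02
OASDI: $3,016.26 × 0.066 = $199.07
Parking deduction: $89.96
Total deductions = $30.16 + $41.02 + $199.07 + $89.96 = $360.21
Net pay = $3,016.26 − $360.21 = $2,656.05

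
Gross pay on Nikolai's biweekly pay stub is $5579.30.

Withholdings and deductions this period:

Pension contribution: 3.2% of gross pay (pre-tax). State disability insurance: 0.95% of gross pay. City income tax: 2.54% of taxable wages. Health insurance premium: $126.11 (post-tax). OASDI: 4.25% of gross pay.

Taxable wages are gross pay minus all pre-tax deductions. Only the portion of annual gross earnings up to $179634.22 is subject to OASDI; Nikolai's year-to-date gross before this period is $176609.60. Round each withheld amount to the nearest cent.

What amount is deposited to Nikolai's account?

$4955.92

Pension contribution: $5579.30 × 0.032 = $178.54
Taxable wages = $5579.30 − $178.54 = $5400.76
City income tax: $5400.76 × 0.0254 = $137.18
State disability insurance: $5579.30 × 0.0095 = $53.00
OASDI: only $179634.22 − $176609.60 = $3024.62 of this check is subject → $3024.62 × 0.0425 = $128.55
Health insurance premium: $126.11
Total deductions = $178.54 + $137.18 + $53.00 + $128.55 + $126.11 = $623.38
Net pay = $5579.30 − $623.38 = $4955.92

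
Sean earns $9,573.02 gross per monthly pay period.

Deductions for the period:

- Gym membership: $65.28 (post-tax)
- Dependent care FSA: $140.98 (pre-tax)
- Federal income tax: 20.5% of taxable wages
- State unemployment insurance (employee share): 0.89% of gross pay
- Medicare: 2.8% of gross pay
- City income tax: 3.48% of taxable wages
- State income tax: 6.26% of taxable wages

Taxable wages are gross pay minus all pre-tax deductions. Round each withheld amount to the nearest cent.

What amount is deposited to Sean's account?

Dependent care FSA: $140.98
Taxable wages = $9,573.02 − $140.98 = $9,432.04
State income tax: $9,432.04 × 0.0626 = $590.45
City income tax: $9,432.04 × 0.0348 = $328.23
Federal income tax: $9,432.04 × 0.205 = $1,933.57
Medicare: $9,573.02 × 0.028 = $268.04
State unemployment insurance (employee share): $9,573.02 × 0.0089 = $85.20
Gym membership: $65.28
Total deductions = $140.98 + $590.45 + $328.23 + $1,933.57 + $268.04 + $85.20 + $65.28 = $3,411.75
Net pay = $9,573.02 − $3,411.75 = $6,161.27

$6,161.27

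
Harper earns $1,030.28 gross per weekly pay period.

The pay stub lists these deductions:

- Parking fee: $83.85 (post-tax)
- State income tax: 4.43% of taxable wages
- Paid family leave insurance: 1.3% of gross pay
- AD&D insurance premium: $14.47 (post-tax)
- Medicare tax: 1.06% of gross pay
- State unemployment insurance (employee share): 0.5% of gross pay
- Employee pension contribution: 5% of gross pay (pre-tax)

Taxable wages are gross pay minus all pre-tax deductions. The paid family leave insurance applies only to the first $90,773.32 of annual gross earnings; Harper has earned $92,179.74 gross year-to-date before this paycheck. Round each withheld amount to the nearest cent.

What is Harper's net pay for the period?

Employee pension contribution: $1,030.28 × 0.05 = $51.51
Taxable wages = $1,030.28 − $51.51 = $978.77
State income tax: $978.77 × 0.0443 = $43.36
Paid family leave insurance: annual cap $90,773.32 already reached (YTD $92,179.74), so $0.00
Medicare tax: $1,030.28 × 0.0106 = $10.92
State unemployment insurance (employee share): $1,030.28 × 0.005 = $5.15
AD&D insurance premium: $14.47
Parking fee: $83.85
Total deductions = $51.51 + $43.36 + $0.00 + $10.92 + $5.15 + $14.47 + $83.85 = $209.26
Net pay = $1,030.28 − $209.26 = $821.02

$821.02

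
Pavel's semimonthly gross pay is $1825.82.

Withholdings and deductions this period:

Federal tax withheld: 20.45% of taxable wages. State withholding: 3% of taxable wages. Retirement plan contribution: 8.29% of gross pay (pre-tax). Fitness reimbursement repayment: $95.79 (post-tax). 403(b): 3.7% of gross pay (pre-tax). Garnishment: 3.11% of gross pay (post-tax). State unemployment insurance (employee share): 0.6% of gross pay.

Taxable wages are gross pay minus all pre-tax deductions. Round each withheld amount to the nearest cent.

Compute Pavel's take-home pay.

403(b): $1825.82 × 0.037 = $67.56
Retirement plan contribution: $1825.82 × 0.0829 = $151.36
Pre-tax total = $67.56 + $151.36 = $218.92
Taxable wages = $1825.82 − $218.92 = $1606.90
State withholding: $1606.90 × 0.03 = $48.21
Federal tax withheld: $1606.90 × 0.2045 = $328.61
State unemployment insurance (employee share): $1825.82 × 0.006 = $10.95
Fitness reimbursement repayment: $95.79
Garnishment: $1825.82 × 0.0311 = $56.78
Total deductions = $67.56 + $151.36 + $48.21 + $328.61 + $10.95 + $95.79 + $56.78 = $759.26
Net pay = $1825.82 − $759.26 = $1066.56

$1066.56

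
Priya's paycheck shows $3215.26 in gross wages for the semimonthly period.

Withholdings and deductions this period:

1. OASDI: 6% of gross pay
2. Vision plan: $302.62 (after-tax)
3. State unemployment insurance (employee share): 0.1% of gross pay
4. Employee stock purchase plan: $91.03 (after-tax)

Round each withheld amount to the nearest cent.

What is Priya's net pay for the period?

$2625.47

State unemployment insurance (employee share): $3215.26 × 0.001 = $3.22
OASDI: $3215.26 × 0.06 = $192.92
Employee stock purchase plan: $91.03
Vision plan: $302.62
Total deductions = $3.22 + $192.92 + $91.03 + $302.62 = $589.79
Net pay = $3215.26 − $589.79 = $2625.47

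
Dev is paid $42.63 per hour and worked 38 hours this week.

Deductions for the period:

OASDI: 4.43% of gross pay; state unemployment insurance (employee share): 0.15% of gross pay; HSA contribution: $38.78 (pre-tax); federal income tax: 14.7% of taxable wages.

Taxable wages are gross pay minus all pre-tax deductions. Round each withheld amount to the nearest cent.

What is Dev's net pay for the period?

Gross pay: 38 × $42.63 = $1,619.94
HSA contribution: $38.78
Taxable wages = $1,619.94 − $38.78 = $1,581.16
Federal income tax: $1,581.16 × 0.147 = $232.43
OASDI: $1,619.94 × 0.0443 = $71.76
State unemployment insurance (employee share): $1,619.94 × 0.0015 = $2.43
Total deductions = $38.78 + $232.43 + $71.76 + $2.43 = $345.40
Net pay = $1,619.94 − $345.40 = $1,274.54

$1,274.54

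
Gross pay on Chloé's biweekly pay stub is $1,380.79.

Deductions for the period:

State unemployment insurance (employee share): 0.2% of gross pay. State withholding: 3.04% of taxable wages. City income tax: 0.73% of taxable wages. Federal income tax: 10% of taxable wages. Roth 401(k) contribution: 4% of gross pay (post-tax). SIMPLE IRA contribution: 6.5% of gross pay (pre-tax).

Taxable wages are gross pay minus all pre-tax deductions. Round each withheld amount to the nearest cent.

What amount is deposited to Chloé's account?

SIMPLE IRA contribution: $1,380.79 × 0.065 = $89.75
Taxable wages = $1,380.79 − $89.75 = $1,291.04
City income tax: $1,291.04 × 0.0073 = $9.42
Federal income tax: $1,291.04 × 0.1 = $129.10
State withholding: $1,291.04 × 0.0304 = $39.25
State unemployment insurance (employee share): $1,380.79 × 0.002 = $2.76
Roth 401(k) contribution: $1,380.79 × 0.04 = $55.23
Total deductions = $89.75 + $9.42 + $129.10 + $39.25 + $2.76 + $55.23 = $325.51
Net pay = $1,380.79 − $325.51 = $1,055.28

$1,055.28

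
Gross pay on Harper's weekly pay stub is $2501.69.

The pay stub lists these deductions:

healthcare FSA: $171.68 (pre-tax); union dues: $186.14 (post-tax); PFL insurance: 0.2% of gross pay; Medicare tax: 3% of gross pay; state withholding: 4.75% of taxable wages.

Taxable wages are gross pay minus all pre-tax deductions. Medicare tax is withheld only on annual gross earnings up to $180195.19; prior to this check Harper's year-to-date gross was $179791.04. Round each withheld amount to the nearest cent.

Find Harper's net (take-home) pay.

$2016.07

Healthcare FSA: $171.68
Taxable wages = $2501.69 − $171.68 = $2330.01
State withholding: $2330.01 × 0.0475 = $110.68
PFL insurance: $2501.69 × 0.002 = $5.00
Medicare tax: only $180195.19 − $179791.04 = $404.15 of this check is subject → $404.15 × 0.03 = $12.12
Union dues: $186.14
Total deductions = $171.68 + $110.68 + $5.00 + $12.12 + $186.14 = $485.62
Net pay = $2501.69 − $485.62 = $2016.07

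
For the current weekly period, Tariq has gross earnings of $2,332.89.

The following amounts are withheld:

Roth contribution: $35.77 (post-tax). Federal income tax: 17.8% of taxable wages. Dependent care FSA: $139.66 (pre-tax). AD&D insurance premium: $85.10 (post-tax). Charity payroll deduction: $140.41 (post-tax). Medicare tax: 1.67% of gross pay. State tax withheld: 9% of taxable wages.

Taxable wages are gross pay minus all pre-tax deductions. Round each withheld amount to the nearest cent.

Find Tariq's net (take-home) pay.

Dependent care FSA: $139.66
Taxable wages = $2,332.89 − $139.66 = $2,193.23
State tax withheld: $2,193.23 × 0.09 = $197.39
Federal income tax: $2,193.23 × 0.178 = $390.39
Medicare tax: $2,332.89 × 0.0167 = $38.96
AD&D insurance premium: $85.10
Charity payroll deduction: $140.41
Roth contribution: $35.77
Total deductions = $139.66 + $197.39 + $390.39 + $38.96 + $85.10 + $140.41 + $35.77 = $1,027.68
Net pay = $2,332.89 − $1,027.68 = $1,305.21

$1,305.21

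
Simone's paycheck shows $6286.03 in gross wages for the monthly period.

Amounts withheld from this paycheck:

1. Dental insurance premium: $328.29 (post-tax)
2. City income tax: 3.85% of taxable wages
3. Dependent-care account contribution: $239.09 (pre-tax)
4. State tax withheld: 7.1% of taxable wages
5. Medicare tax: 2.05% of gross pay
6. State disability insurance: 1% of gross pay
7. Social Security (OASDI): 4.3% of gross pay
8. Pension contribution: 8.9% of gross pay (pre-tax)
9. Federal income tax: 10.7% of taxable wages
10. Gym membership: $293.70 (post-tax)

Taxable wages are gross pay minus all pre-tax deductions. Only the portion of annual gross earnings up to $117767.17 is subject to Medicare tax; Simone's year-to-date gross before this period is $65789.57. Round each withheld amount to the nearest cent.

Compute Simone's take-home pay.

$3215.43

Dependent-care account contribution: $239.09
Pension contribution: $6286.03 × 0.089 = $559.46
Pre-tax total = $239.09 + $559.46 = $798.55
Taxable wages = $6286.03 − $798.55 = $5487.48
State tax withheld: $5487.48 × 0.071 = $389.61
City income tax: $5487.48 × 0.0385 = $211.27
Federal income tax: $5487.48 × 0.107 = $587.16
State disability insurance: $6286.03 × 0.01 = $62.86
Social Security (OASDI): $6286.03 × 0.043 = $270.30
Medicare tax: cap not yet reached, full $6286.03 is subject → $6286.03 × 0.0205 = $128.86
Gym membership: $293.70
Dental insurance premium: $328.29
Total deductions = $239.09 + $559.46 + $389.61 + $211.27 + $587.16 + $62.86 + $270.30 + $128.86 + $293.70 + $328.29 = $3070.60
Net pay = $6286.03 − $3070.60 = $3215.43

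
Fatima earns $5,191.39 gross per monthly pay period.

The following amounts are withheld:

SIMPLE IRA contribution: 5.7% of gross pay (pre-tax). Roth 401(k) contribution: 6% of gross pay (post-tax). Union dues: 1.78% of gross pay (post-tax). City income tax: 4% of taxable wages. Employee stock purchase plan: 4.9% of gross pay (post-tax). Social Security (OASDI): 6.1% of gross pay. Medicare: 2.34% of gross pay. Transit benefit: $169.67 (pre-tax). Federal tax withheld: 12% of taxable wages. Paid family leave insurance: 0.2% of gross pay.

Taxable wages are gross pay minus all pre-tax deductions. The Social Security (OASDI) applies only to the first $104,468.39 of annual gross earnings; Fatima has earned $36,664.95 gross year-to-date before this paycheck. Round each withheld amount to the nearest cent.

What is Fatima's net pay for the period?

SIMPLE IRA contribution: $5,191.39 × 0.057 = $295.91
Transit benefit: $169.67
Pre-tax total = $295.91 + $169.67 = $465.58
Taxable wages = $5,191.39 − $465.58 = $4,725.81
Federal tax withheld: $4,725.81 × 0.12 = $567.10
City income tax: $4,725.81 × 0.04 = $189.03
Paid family leave insurance: $5,191.39 × 0.002 = $10.38
Social Security (OASDI): cap not yet reached, full $5,191.39 is subject → $5,191.39 × 0.061 = $316.67
Medicare: $5,191.39 × 0.0234 = $121.48
Roth 401(k) contribution: $5,191.39 × 0.06 = $311.48
Employee stock purchase plan: $5,191.39 × 0.049 = $254.38
Union dues: $5,191.39 × 0.0178 = $92.41
Total deductions = $295.91 + $169.67 + $567.10 + $189.03 + $10.38 + $316.67 + $121.48 + $311.48 + $254.38 + $92.41 = $2,328.51
Net pay = $5,191.39 − $2,328.51 = $2,862.88

$2,862.88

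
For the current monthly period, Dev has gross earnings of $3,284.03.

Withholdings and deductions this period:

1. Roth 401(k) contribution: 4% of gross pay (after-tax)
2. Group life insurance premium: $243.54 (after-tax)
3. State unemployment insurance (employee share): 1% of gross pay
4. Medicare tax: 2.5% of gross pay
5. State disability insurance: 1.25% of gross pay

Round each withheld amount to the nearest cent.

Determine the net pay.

$2,753.14

State unemployment insurance (employee share): $3,284.03 × 0.01 = $32.84
Medicare tax: $3,284.03 × 0.025 = $82.10
State disability insurance: $3,284.03 × 0.0125 = $41.05
Roth 401(k) contribution: $3,284.03 × 0.04 = $131.36
Group life insurance premium: $243.54
Total deductions = $32.84 + $82.10 + $41.05 + $131.36 + $243.54 = $530.89
Net pay = $3,284.03 − $530.89 = $2,753.14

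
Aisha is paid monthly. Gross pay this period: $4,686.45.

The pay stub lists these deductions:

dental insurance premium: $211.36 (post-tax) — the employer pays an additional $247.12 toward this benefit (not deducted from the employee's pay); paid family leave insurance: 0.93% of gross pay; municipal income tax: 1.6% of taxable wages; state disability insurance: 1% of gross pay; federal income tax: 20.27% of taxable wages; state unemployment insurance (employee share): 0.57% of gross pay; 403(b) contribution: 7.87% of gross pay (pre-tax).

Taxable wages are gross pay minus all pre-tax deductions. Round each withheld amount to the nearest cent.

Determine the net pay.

403(b) contribution: $4,686.45 × 0.0787 = $368.82
Taxable wages = $4,686.45 − $368.82 = $4,317.63
Municipal income tax: $4,317.63 × 0.016 = $69.08
Federal income tax: $4,317.63 × 0.2027 = $875.18
State unemployment insurance (employee share): $4,686.45 × 0.0057 = $26.71
State disability insurance: $4,686.45 × 0.01 = $46.86
Paid family leave insurance: $4,686.45 × 0.0093 = $43.58
Dental insurance premium: $211.36
(Employer's $247.12 toward dental insurance premium is not withheld from the employee.)
Total deductions = $368.82 + $69.08 + $875.18 + $26.71 + $46.86 + $43.58 + $211.36 = $1,641.59
Net pay = $4,686.45 − $1,641.59 = $3,044.86

$3,044.86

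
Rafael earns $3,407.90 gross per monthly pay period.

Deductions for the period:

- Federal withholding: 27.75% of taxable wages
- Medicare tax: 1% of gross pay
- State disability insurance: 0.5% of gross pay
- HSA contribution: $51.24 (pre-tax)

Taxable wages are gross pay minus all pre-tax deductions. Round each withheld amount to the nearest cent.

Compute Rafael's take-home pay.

$2,374.07

HSA contribution: $51.24
Taxable wages = $3,407.90 − $51.24 = $3,356.66
Federal withholding: $3,356.66 × 0.2775 = $931.47
State disability insurance: $3,407.90 × 0.005 = $17.04
Medicare tax: $3,407.90 × 0.01 = $34.08
Total deductions = $51.24 + $931.47 + $17.04 + $34.08 = $1,033.83
Net pay = $3,407.90 − $1,033.83 = $2,374.07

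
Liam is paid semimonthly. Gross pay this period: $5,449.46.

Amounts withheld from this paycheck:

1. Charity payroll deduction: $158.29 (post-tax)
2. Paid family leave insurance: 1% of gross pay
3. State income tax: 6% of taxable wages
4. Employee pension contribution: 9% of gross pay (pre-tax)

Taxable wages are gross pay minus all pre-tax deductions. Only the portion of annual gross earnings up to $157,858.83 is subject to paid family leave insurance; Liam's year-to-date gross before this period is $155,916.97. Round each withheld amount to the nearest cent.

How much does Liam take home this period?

Employee pension contribution: $5,449.46 × 0.09 = $490.45
Taxable wages = $5,449.46 − $490.45 = $4,959.01
State income tax: $4,959.01 × 0.06 = $297.54
Paid family leave insurance: only $157,858.83 − $155,916.97 = $1,941.86 of this check is subject → $1,941.86 × 0.01 = $19.42
Charity payroll deduction: $158.29
Total deductions = $490.45 + $297.54 + $19.42 + $158.29 = $965.70
Net pay = $5,449.46 − $965.70 = $4,483.76

$4,483.76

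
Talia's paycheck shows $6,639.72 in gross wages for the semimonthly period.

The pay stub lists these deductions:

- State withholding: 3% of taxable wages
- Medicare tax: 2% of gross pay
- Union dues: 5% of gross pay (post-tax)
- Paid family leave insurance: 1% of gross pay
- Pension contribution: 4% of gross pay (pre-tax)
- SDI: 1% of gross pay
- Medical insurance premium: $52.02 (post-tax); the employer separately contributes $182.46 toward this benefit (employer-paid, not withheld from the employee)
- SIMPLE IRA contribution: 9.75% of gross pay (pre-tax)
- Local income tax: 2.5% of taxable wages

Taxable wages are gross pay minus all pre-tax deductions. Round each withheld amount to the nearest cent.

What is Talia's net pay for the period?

SIMPLE IRA contribution: $6,639.72 × 0.0975 = $647.37
Pension contribution: $6,639.72 × 0.04 = $265.59
Pre-tax total = $647.37 + $265.59 = $912.96
Taxable wages = $6,639.72 − $912.96 = $5,726.76
Local income tax: $5,726.76 × 0.025 = $143.17
State withholding: $5,726.76 × 0.03 = $171.80
SDI: $6,639.72 × 0.01 = $66.40
Paid family leave insurance: $6,639.72 × 0.01 = $66.40
Medicare tax: $6,639.72 × 0.02 = $132.79
Union dues: $6,639.72 × 0.05 = $331.99
Medical insurance premium: $52.02
(Employer's $182.46 toward medical insurance premium is not withheld from the employee.)
Total deductions = $647.37 + $265.59 + $143.17 + $171.80 + $66.40 + $66.40 + $132.79 + $331.99 + $52.02 = $1,877.53
Net pay = $6,639.72 − $1,877.53 = $4,762.19

$4,762.19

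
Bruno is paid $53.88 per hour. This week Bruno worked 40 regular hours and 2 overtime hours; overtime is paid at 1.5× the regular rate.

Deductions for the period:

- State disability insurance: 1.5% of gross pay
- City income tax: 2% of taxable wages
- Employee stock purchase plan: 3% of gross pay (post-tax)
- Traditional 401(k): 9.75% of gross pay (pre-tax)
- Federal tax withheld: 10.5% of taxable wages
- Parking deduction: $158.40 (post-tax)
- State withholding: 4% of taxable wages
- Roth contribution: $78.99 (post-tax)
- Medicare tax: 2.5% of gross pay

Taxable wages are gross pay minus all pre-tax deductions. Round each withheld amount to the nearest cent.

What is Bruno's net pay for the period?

Regular pay: 40 × $53.88 = $2,155.20
Overtime pay: 2 × $53.88 × 1.5 = $161.64
Gross pay = $2,155.20 + $161.64 = $2,316.84
Traditional 401(k): $2,316.84 × 0.0975 = $225.89
Taxable wages = $2,316.84 − $225.89 = $2,090.95
State withholding: $2,090.95 × 0.04 = $83.64
City income tax: $2,090.95 × 0.02 = $41.82
Federal tax withheld: $2,090.95 × 0.105 = $219.55
State disability insurance: $2,316.84 × 0.015 = $34.75
Medicare tax: $2,316.84 × 0.025 = $57.92
Parking deduction: $158.40
Roth contribution: $78.99
Employee stock purchase plan: $2,316.84 × 0.03 = $69.51
Total deductions = $225.89 + $83.64 + $41.82 + $219.55 + $34.75 + $57.92 + $158.40 + $78.99 + $69.51 = $970.47
Net pay = $2,316.84 − $970.47 = $1,346.37

$1,346.37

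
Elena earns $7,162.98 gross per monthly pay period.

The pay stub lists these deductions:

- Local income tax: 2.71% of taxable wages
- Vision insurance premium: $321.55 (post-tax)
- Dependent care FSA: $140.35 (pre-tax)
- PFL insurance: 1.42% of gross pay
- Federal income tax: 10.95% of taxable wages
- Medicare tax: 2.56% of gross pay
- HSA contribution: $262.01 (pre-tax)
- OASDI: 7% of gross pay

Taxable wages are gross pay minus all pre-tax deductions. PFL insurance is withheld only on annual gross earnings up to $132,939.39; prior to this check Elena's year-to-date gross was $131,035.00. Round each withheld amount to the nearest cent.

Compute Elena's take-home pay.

$4,803.75

Dependent care FSA: $140.35
HSA contribution: $262.01
Pre-tax total = $140.35 + $262.01 = $402.36
Taxable wages = $7,162.98 − $402.36 = $6,760.62
Federal income tax: $6,760.62 × 0.1095 = $740.29
Local income tax: $6,760.62 × 0.0271 = $183.21
OASDI: $7,162.98 × 0.07 = $501.41
Medicare tax: $7,162.98 × 0.0256 = $183.37
PFL insurance: only $132,939.39 − $131,035.00 = $1,904.39 of this check is subject → $1,904.39 × 0.0142 = $27.04
Vision insurance premium: $321.55
Total deductions = $140.35 + $262.01 + $740.29 + $183.21 + $501.41 + $183.37 + $27.04 + $321.55 = $2,359.23
Net pay = $7,162.98 − $2,359.23 = $4,803.75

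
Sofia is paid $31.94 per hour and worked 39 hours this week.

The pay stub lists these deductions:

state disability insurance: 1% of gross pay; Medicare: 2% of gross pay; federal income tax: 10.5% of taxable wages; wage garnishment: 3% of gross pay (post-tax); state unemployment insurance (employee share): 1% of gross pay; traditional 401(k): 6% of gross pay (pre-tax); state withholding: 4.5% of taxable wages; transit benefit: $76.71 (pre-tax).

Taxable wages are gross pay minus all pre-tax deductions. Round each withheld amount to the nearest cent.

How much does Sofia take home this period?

Gross pay: 39 × $31.94 = $1,245.66
Traditional 401(k): $1,245.66 × 0.06 = $74.74
Transit benefit: $76.71
Pre-tax total = $74.74 + $76.71 = $151.45
Taxable wages = $1,245.66 − $151.45 = $1,094.21
State withholding: $1,094.21 × 0.045 = $49.24
Federal income tax: $1,094.21 × 0.105 = $114.89
State disability insurance: $1,245.66 × 0.01 = $12.46
State unemployment insurance (employee share): $1,245.66 × 0.01 = $12.46
Medicare: $1,245.66 × 0.02 = $24.91
Wage garnishment: $1,245.66 × 0.03 = $37.37
Total deductions = $74.74 + $76.71 + $49.24 + $114.89 + $12.46 + $12.46 + $24.91 + $37.37 = $402.78
Net pay = $1,245.66 − $402.78 = $842.88

$842.88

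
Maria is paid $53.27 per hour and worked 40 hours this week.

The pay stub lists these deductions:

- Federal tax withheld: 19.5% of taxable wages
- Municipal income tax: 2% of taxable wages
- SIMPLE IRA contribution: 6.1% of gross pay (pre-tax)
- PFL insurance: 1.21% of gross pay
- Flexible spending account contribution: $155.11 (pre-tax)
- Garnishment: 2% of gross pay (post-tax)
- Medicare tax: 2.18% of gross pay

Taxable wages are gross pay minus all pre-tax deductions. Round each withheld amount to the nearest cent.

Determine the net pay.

Gross pay: 40 × $53.27 = $2,130.80
Flexible spending account contribution: $155.11
SIMPLE IRA contribution: $2,130.80 × 0.061 = $129.98
Pre-tax total = $155.11 + $129.98 = $285.09
Taxable wages = $2,130.80 − $285.09 = $1,845.71
Federal tax withheld: $1,845.71 × 0.195 = $359.91
Municipal income tax: $1,845.71 × 0.02 = $36.91
Medicare tax: $2,130.80 × 0.0218 = $46.45
PFL insurance: $2,130.80 × 0.0121 = $25.78
Garnishment: $2,130.80 × 0.02 = $42.62
Total deductions = $155.11 + $129.98 + $359.91 + $36.91 + $46.45 + $25.78 + $42.62 = $796.76
Net pay = $2,130.80 − $796.76 = $1,334.04

$1,334.04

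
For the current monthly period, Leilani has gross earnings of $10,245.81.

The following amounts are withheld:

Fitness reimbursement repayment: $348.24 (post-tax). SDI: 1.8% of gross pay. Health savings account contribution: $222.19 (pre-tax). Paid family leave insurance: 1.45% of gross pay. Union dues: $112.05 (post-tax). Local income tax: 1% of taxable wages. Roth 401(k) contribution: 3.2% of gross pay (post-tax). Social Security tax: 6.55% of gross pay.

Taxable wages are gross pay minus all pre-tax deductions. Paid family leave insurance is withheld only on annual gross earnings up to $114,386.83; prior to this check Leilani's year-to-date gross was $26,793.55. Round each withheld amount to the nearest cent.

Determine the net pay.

$8,131.14

Health savings account contribution: $222.19
Taxable wages = $10,245.81 − $222.19 = $10,023.62
Local income tax: $10,023.62 × 0.01 = $100.24
Paid family leave insurance: cap not yet reached, full $10,245.81 is subject → $10,245.81 × 0.0145 = $148.56
SDI: $10,245.81 × 0.018 = $184.42
Social Security tax: $10,245.81 × 0.0655 = $671.10
Roth 401(k) contribution: $10,245.81 × 0.032 = $327.87
Union dues: $112.05
Fitness reimbursement repayment: $348.24
Total deductions = $222.19 + $100.24 + $148.56 + $184.42 + $671.10 + $327.87 + $112.05 + $348.24 = $2,114.67
Net pay = $10,245.81 − $2,114.67 = $8,131.14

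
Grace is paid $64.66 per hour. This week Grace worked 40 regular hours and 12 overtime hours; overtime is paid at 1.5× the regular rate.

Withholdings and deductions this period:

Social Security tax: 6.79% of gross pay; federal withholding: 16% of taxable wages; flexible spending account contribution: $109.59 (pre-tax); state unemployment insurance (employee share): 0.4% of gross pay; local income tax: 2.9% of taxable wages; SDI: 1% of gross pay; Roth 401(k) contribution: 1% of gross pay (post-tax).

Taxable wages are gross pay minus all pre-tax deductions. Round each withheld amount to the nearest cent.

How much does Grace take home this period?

$2,607.96

Regular pay: 40 × $64.66 = $2,586.40
Overtime pay: 12 × $64.66 × 1.5 = $1,163.88
Gross pay = $2,586.40 + $1,163.88 = $3,750.28
Flexible spending account contribution: $109.59
Taxable wages = $3,750.28 − $109.59 = $3,640.69
Federal withholding: $3,640.69 × 0.16 = $582.51
Local income tax: $3,640.69 × 0.029 = $105.58
Social Security tax: $3,750.28 × 0.0679 = $254.64
SDI: $3,750.28 × 0.01 = $37.50
State unemployment insurance (employee share): $3,750.28 × 0.004 = $15.00
Roth 401(k) contribution: $3,750.28 × 0.01 = $37.50
Total deductions = $109.59 + $582.51 + $105.58 + $254.64 + $37.50 + $15.00 + $37.50 = $1,142.32
Net pay = $3,750.28 − $1,142.32 = $2,607.96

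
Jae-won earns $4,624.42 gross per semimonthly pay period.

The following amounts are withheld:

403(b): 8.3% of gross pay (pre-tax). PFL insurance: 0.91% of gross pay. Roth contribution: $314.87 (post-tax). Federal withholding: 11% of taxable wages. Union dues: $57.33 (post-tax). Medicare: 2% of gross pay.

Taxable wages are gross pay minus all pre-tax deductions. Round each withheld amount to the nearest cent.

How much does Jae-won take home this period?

$3,267.36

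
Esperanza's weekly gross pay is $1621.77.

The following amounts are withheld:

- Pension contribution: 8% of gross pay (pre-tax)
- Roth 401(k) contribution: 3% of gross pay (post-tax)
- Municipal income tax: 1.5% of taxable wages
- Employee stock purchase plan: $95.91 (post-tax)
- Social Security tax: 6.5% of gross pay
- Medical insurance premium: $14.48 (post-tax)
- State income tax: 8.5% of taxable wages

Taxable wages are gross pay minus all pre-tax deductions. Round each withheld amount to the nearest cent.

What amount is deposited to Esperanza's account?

Pension contribution: $1621.77 × 0.08 = $129.74
Taxable wages = $1621.77 − $129.74 = $1492.03
Municipal income tax: $1492.03 × 0.015 = $22.38
State income tax: $1492.03 × 0.085 = $126.82
Social Security tax: $1621.77 × 0.065 = $105.42
Roth 401(k) contribution: $1621.77 × 0.03 = $48.65
Employee stock purchase plan: $95.91
Medical insurance premium: $14.48
Total deductions = $129.74 + $22.38 + $126.82 + $105.42 + $48.65 + $95.91 + $14.48 = $543.40
Net pay = $1621.77 − $543.40 = $1078.37

$1078.37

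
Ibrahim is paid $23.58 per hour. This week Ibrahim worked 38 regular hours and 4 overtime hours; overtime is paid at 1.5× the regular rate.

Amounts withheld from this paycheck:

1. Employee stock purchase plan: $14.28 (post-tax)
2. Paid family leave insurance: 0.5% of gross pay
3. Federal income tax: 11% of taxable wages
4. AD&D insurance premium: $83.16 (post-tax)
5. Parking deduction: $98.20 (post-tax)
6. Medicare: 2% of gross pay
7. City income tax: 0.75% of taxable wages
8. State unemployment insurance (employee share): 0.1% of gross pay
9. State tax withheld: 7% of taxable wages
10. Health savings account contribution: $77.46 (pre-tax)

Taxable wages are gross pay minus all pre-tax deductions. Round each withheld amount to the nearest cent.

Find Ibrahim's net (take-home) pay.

Regular pay: 38 × $23.58 = $896.04
Overtime pay: 4 × $23.58 × 1.5 = $141.48
Gross pay = $896.04 + $141.48 = $1,037.52
Health savings account contribution: $77.46
Taxable wages = $1,037.52 − $77.46 = $960.06
State tax withheld: $960.06 × 0.07 = $67.20
Federal income tax: $960.06 × 0.11 = $105.61
City income tax: $960.06 × 0.0075 = $7.20
Medicare: $1,037.52 × 0.02 = $20.75
Paid family leave insurance: $1,037.52 × 0.005 = $5.19
State unemployment insurance (employee share): $1,037.52 × 0.001 = $1.04
Parking deduction: $98.20
Employee stock purchase plan: $14.28
AD&D insurance premium: $83.16
Total deductions = $77.46 + $67.20 + $105.61 + $7.20 + $20.75 + $5.19 + $1.04 + $98.20 + $14.28 + $83.16 = $480.09
Net pay = $1,037.52 − $480.09 = $557.43

$557.43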